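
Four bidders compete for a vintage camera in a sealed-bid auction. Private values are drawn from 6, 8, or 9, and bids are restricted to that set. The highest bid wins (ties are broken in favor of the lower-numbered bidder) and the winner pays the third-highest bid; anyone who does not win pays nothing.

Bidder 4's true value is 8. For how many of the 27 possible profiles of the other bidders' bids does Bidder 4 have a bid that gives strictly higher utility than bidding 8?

3

Others bid (6, 6, 8): truth gives 0; bid 9 gives 2 > 0. Violating.
Others bid (6, 8, 6): truth gives 0; bid 9 gives 2 > 0. Violating.
Others bid (8, 6, 6): truth gives 0; bid 9 gives 2 > 0. Violating.
Others bid (6, 6, 6): truth gives 2; no alternative beats it.
Others bid (6, 6, 9): truth gives 0; no alternative beats it.
(Checking all 27 profiles: 3 have a profitable deviation, 24 do not.)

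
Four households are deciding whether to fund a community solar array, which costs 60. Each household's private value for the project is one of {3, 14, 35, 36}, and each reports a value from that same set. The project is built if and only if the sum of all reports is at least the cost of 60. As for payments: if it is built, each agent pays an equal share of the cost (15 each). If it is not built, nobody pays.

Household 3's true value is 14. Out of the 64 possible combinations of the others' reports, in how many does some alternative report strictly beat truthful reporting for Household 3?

12

Others report (3, 14, 35): truth gives -1; report 3 gives 0 > -1. Violating.
Others report (3, 14, 36): truth gives -1; report 3 gives 0 > -1. Violating.
Others report (3, 35, 14): truth gives -1; report 3 gives 0 > -1. Violating.
Others report (3, 36, 14): truth gives -1; report 3 gives 0 > -1. Violating.
Others report (3, 3, 3): truth gives 0; no alternative beats it.
Others report (3, 3, 14): truth gives 0; no alternative beats it.
(Checking all 64 profiles: 12 have a profitable deviation, 52 do not.)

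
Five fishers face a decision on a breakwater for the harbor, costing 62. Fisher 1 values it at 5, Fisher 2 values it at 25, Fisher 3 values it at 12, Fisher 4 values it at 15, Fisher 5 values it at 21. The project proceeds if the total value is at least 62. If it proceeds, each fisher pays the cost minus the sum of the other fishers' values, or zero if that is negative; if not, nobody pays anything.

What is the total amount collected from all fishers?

Total value 78 ≥ cost 62, so it is built.
Fisher 1: others sum to 73; max(0, 62 - 73) = 0.
Fisher 2: others sum to 53; max(0, 62 - 53) = 9.
Fisher 3: others sum to 66; max(0, 62 - 66) = 0.
Fisher 4: others sum to 63; max(0, 62 - 63) = 0.
Fisher 5: others sum to 57; max(0, 62 - 57) = 5.
Total collected = 0 + 9 + 0 + 0 + 5 = 14.

14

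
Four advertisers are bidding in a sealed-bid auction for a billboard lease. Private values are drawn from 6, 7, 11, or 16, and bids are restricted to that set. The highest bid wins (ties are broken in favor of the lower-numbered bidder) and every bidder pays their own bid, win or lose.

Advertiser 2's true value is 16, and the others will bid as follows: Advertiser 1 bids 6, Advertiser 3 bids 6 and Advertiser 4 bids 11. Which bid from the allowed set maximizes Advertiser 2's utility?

11

Bid 6: loses but pays 6, utility -6.
Bid 7: loses but pays 7, utility -7.
Bid 11: wins, pays 11, utility 16 - 11 = 5.
Bid 16: wins, pays 16, utility 16 - 16 = 0.
The best choice is 11 with utility 5.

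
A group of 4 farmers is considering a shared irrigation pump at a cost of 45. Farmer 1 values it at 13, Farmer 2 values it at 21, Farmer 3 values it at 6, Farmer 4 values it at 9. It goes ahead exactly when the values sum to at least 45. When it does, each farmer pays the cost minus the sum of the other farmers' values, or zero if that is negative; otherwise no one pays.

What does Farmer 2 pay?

Total value 49 ≥ cost 45, so the project is built.
The other farmers' values sum to 28.
Cost minus that sum is 45 - 28 = 17.

17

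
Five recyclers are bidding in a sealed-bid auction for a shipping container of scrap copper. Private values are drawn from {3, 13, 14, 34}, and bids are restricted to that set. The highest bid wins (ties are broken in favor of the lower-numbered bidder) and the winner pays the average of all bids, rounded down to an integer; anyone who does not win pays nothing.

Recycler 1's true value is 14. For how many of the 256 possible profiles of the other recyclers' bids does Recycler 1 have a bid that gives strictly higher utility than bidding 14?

1

Others bid (3, 3, 3, 3): truth gives 9; bid 3 gives 11 > 9. Violating.
Others bid (3, 3, 3, 13): truth gives 7; no alternative beats it.
Others bid (3, 3, 3, 14): truth gives 7; no alternative beats it.
(Checking all 256 profiles: 1 has a profitable deviation, 255 do not.)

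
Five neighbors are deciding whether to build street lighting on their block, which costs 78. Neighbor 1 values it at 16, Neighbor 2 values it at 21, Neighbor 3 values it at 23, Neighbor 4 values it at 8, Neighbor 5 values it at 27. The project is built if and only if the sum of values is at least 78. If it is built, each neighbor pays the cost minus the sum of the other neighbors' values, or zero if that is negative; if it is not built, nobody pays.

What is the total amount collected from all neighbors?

20

Total value 95 ≥ cost 78, so it is built.
Neighbor 1: others sum to 79; max(0, 78 - 79) = 0.
Neighbor 2: others sum to 74; max(0, 78 - 74) = 4.
Neighbor 3: others sum to 72; max(0, 78 - 72) = 6.
Neighbor 4: others sum to 87; max(0, 78 - 87) = 0.
Neighbor 5: others sum to 68; max(0, 78 - 68) = 10.
Total collected = 0 + 4 + 6 + 0 + 10 = 20.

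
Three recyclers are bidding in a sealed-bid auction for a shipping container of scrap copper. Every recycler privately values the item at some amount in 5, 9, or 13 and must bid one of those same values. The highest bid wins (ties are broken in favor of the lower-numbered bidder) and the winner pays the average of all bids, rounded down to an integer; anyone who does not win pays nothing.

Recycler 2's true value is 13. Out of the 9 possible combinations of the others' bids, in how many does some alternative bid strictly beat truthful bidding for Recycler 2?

Others bid (5, 5): truth gives 6; bid 9 gives 7 > 6. Violating.
Others bid (5, 9): truth gives 4; bid 9 gives 6 > 4. Violating.
Others bid (5, 13): truth gives 3; no alternative beats it.
Others bid (9, 5): truth gives 4; no alternative beats it.
(Checking all 9 profiles: 2 have a profitable deviation, 7 do not.)

2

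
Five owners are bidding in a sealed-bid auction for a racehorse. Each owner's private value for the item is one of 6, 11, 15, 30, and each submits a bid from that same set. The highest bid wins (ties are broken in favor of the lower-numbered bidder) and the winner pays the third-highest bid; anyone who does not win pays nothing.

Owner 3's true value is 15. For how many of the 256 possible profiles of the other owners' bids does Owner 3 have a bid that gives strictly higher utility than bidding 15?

32

Others bid (6, 6, 6, 30): truth gives 0; bid 30 gives 9 > 0. Violating.
Others bid (6, 6, 11, 30): truth gives 0; bid 30 gives 4 > 0. Violating.
Others bid (6, 6, 30, 6): truth gives 0; bid 30 gives 9 > 0. Violating.
Others bid (6, 6, 30, 11): truth gives 0; bid 30 gives 4 > 0. Violating.
Others bid (6, 6, 6, 6): truth gives 9; no alternative beats it.
Others bid (6, 6, 6, 11): truth gives 9; no alternative beats it.
(Checking all 256 profiles: 32 have a profitable deviation, 224 do not.)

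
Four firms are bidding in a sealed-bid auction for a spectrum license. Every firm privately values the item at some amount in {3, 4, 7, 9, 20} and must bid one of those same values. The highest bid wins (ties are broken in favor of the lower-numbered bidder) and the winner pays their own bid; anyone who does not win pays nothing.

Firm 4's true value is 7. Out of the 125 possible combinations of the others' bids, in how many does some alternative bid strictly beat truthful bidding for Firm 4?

Others bid (3, 3, 3): truth gives 0; bid 4 gives 3 > 0. Violating.
Others bid (3, 3, 4): truth gives 0; no alternative beats it.
Others bid (3, 3, 7): truth gives 0; no alternative beats it.
(Checking all 125 profiles: 1 has a profitable deviation, 124 do not.)

1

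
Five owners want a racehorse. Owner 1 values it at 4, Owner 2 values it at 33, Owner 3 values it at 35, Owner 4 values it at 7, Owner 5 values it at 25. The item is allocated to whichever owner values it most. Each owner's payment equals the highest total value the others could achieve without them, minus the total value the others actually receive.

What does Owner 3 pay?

33

Owner 3 has the highest value and receives the item.
Without Owner 3, the item would go to the next-highest value, 33, so the others could achieve 33.
With Owner 3 present and winning, the others receive nothing, so their total is 0.
Payment = 33 - 0 = 33.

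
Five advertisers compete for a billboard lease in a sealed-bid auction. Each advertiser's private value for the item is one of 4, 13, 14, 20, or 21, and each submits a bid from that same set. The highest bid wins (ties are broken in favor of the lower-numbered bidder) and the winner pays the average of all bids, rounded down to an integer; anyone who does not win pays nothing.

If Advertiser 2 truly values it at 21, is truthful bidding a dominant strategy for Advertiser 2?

No

Consider the case where Advertiser 1 bids 4, Advertiser 3 bids 4, Advertiser 4 bids 4 and Advertiser 5 bids 4.
Truthful bid 21: wins, pays 7, utility 21 - 7 = 14.
Bid 13 instead: wins, pays 5, utility 21 - 5 = 16.
Since 16 > 14, bidding 13 is strictly better here, so truthful bidding is not dominant.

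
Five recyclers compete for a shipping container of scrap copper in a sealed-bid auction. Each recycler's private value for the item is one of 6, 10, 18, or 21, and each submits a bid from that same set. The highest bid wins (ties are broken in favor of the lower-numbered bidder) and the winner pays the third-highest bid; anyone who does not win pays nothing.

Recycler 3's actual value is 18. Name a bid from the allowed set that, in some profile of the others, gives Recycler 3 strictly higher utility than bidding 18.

Suppose Recycler 1 bids 6, Recycler 2 bids 6, Recycler 4 bids 6 and Recycler 5 bids 21.
Bid 18: loses, pays 0, utility 0.
Bid 21: wins, pays 6, utility 18 - 6 = 12.
So bidding 21 beats truth here (12 > 0).

21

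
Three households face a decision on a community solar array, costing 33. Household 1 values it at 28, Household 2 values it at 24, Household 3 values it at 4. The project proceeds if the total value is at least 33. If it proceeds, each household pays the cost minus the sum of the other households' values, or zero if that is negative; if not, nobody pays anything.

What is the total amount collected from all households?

6

Total value 56 ≥ cost 33, so it is built.
Household 1: others sum to 28; max(0, 33 - 28) = 5.
Household 2: others sum to 32; max(0, 33 - 32) = 1.
Household 3: others sum to 52; max(0, 33 - 52) = 0.
Total collected = 5 + 1 + 0 = 6.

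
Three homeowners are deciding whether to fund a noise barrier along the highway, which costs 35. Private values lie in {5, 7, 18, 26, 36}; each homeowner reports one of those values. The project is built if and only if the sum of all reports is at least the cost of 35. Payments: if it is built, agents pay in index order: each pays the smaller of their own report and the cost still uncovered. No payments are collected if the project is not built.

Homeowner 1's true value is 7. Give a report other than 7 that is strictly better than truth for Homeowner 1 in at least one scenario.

5

Suppose Homeowner 2 reports 5 and Homeowner 3 reports 26.
Report 7: project built, pays 7, utility 7 - 7 = 0.
Report 5: project built, pays 5, utility 7 - 5 = 2.
So reporting 5 beats truth here (2 > 0).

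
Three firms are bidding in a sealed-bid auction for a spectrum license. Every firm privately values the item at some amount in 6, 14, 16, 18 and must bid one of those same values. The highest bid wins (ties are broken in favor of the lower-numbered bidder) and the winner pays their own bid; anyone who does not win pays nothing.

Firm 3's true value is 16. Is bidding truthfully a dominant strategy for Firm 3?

No

Consider the case where Firm 1 bids 6 and Firm 2 bids 6.
Truthful bid 16: wins, pays 16, utility 16 - 16 = 0.
Bid 14 instead: wins, pays 14, utility 16 - 14 = 2.
Since 2 > 0, bidding 14 is strictly better here, so truthful bidding is not dominant.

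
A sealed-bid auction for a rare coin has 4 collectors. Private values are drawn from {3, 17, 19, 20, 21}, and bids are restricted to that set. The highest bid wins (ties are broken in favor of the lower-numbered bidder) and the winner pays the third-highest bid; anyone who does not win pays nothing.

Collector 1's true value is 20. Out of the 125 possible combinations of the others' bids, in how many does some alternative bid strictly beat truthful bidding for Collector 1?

Others bid (3, 3, 21): truth gives 0; bid 21 gives 17 > 0. Violating.
Others bid (3, 17, 21): truth gives 0; bid 21 gives 3 > 0. Violating.
Others bid (3, 19, 21): truth gives 0; bid 21 gives 1 > 0. Violating.
Others bid (3, 21, 3): truth gives 0; bid 21 gives 17 > 0. Violating.
Others bid (3, 3, 3): truth gives 17; no alternative beats it.
Others bid (3, 3, 17): truth gives 17; no alternative beats it.
(Checking all 125 profiles: 27 have a profitable deviation, 98 do not.)

27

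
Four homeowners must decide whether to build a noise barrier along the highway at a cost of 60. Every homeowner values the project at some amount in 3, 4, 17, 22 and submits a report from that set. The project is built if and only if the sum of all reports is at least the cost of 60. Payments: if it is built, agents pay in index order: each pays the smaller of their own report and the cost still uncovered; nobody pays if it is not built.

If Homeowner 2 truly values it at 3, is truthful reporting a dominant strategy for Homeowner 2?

Yes

Check each profile of the others' reports and compare truth against every alternative report.
Others report (17, 17, 22): truth gives 0, best alternative gives -1.
Others report (17, 22, 17): truth gives 0, best alternative gives -1.
Others report (17, 22, 22): truth gives 0, best alternative gives -1.
Others report (22, 17, 17): truth gives 0, best alternative gives -1.
Others report (22, 17, 22): truth gives 0, best alternative gives -1.
Others report (22, 22, 17): truth gives 0, best alternative gives -1.
(Remaining 58 profiles checked similarly; truth is weakly best in each.)
In every case the truthful report is at least as good as any alternative, so it is a dominant strategy.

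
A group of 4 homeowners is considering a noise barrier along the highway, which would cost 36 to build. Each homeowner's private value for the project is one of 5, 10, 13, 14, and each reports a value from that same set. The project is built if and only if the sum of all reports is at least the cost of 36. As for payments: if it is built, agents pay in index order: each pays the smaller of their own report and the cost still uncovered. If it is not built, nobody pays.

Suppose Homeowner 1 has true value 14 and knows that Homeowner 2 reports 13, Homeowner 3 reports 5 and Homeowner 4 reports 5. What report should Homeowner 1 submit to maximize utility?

13

Report 5: project not built, utility 0.
Report 10: project not built, utility 0.
Report 13: project built, pays 13, utility 14 - 13 = 1.
Report 14: project built, pays 14, utility 14 - 14 = 0.
The best choice is 13 with utility 1.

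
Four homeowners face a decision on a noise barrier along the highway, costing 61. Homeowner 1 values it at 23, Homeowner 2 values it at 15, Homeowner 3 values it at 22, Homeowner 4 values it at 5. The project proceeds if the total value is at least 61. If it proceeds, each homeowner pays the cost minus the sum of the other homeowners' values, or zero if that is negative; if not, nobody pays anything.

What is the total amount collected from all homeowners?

Total value 65 ≥ cost 61, so it is built.
Homeowner 1: others sum to 42; max(0, 61 - 42) = 19.
Homeowner 2: others sum to 50; max(0, 61 - 50) = 11.
Homeowner 3: others sum to 43; max(0, 61 - 43) = 18.
Homeowner 4: others sum to 60; max(0, 61 - 60) = 1.
Total collected = 19 + 11 + 18 + 1 = 49.

49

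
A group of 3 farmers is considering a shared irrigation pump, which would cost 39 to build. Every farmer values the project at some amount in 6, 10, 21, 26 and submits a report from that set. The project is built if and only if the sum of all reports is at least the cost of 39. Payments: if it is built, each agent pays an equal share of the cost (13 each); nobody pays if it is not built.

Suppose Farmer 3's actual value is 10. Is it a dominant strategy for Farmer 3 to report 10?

No

Consider the case where Farmer 1 reports 6 and Farmer 2 reports 26.
Truthful report 10: project built, pays 13, utility 10 - 13 = -3.
Report 6 instead: project not built, utility 0.
Since 0 > -3, reporting 6 is strictly better here, so truthful reporting is not dominant.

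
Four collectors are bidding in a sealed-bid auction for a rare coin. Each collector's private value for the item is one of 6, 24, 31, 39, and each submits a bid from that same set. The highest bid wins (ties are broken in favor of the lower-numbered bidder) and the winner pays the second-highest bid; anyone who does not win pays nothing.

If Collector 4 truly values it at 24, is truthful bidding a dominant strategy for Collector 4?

Check each profile of the others' bids and compare truth against every alternative bid.
Others bid (6, 6, 6): truth gives 18, best alternative gives 18.
Others bid (6, 6, 24): truth gives 0, best alternative gives 0.
Others bid (6, 6, 31): truth gives 0, best alternative gives 0.
Others bid (6, 6, 39): truth gives 0, best alternative gives 0.
Others bid (6, 24, 6): truth gives 0, best alternative gives 0.
Others bid (6, 24, 24): truth gives 0, best alternative gives 0.
(Remaining 58 profiles checked similarly; truth is weakly best in each.)
In every case the truthful bid is at least as good as any alternative, so it is a dominant strategy.

Yes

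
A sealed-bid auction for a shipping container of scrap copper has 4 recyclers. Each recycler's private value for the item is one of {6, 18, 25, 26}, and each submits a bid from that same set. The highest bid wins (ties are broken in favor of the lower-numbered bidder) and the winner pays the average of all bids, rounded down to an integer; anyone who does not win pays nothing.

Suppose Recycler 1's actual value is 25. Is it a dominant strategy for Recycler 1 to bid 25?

No

Consider the case where Recycler 2 bids 6, Recycler 3 bids 6 and Recycler 4 bids 6.
Truthful bid 25: wins, pays 10, utility 25 - 10 = 15.
Bid 6 instead: wins, pays 6, utility 25 - 6 = 19.
Since 19 > 15, bidding 6 is strictly better here, so truthful bidding is not dominant.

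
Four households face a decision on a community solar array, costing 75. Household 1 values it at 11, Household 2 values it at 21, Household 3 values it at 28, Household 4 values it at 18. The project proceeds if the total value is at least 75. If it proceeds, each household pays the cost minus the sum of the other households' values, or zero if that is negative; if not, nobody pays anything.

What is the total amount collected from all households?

Total value 78 ≥ cost 75, so it is built.
Household 1: others sum to 67; max(0, 75 - 67) = 8.
Household 2: others sum to 57; max(0, 75 - 57) = 18.
Household 3: others sum to 50; max(0, 75 - 50) = 25.
Household 4: others sum to 60; max(0, 75 - 60) = 15.
Total collected = 8 + 18 + 25 + 15 = 66.

66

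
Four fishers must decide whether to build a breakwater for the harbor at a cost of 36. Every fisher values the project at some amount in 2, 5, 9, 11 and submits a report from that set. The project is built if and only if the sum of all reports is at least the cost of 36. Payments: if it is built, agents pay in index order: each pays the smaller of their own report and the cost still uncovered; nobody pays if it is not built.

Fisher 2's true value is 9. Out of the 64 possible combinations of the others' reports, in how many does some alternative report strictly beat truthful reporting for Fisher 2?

Others report (9, 11, 11): truth gives 0; report 5 gives 4 > 0. Violating.
Others report (11, 9, 11): truth gives 0; report 5 gives 4 > 0. Violating.
Others report (11, 11, 9): truth gives 0; report 5 gives 4 > 0. Violating.
Others report (11, 11, 11): truth gives 0; report 5 gives 4 > 0. Violating.
Others report (2, 2, 2): truth gives 0; no alternative beats it.
Others report (2, 2, 5): truth gives 0; no alternative beats it.
(Checking all 64 profiles: 4 have a profitable deviation, 60 do not.)

4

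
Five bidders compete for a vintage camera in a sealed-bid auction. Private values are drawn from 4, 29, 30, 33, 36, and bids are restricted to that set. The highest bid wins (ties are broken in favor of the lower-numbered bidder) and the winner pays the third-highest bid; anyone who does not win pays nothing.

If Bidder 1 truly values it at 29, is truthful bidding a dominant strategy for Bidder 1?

Consider the case where Bidder 2 bids 4, Bidder 3 bids 4, Bidder 4 bids 4 and Bidder 5 bids 30.
Truthful bid 29: loses, pays 0, utility 0.
Bid 30 instead: wins, pays 4, utility 29 - 4 = 25.
Since 25 > 0, bidding 30 is strictly better here, so truthful bidding is not dominant.

No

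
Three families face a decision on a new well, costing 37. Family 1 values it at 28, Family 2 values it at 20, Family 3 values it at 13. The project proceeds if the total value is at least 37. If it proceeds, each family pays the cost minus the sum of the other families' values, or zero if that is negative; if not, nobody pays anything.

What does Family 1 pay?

4

Total value 61 ≥ cost 37, so the project is built.
The other families' values sum to 33.
Cost minus that sum is 37 - 33 = 4.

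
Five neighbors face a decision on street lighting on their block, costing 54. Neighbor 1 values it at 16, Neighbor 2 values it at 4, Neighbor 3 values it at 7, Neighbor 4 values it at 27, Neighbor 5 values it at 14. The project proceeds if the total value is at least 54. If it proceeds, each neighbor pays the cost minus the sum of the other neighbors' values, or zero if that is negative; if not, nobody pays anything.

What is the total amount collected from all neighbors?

15

Total value 68 ≥ cost 54, so it is built.
Neighbor 1: others sum to 52; max(0, 54 - 52) = 2.
Neighbor 2: others sum to 64; max(0, 54 - 64) = 0.
Neighbor 3: others sum to 61; max(0, 54 - 61) = 0.
Neighbor 4: others sum to 41; max(0, 54 - 41) = 13.
Neighbor 5: others sum to 54; max(0, 54 - 54) = 0.
Total collected = 2 + 0 + 0 + 13 + 0 = 15.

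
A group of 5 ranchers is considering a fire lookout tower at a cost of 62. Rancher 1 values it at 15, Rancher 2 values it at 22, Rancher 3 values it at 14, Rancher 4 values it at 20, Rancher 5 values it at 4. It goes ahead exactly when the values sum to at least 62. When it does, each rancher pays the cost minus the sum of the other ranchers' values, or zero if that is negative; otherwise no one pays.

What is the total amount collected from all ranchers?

19

Total value 75 ≥ cost 62, so it is built.
Rancher 1: others sum to 60; max(0, 62 - 60) = 2.
Rancher 2: others sum to 53; max(0, 62 - 53) = 9.
Rancher 3: others sum to 61; max(0, 62 - 61) = 1.
Rancher 4: others sum to 55; max(0, 62 - 55) = 7.
Rancher 5: others sum to 71; max(0, 62 - 71) = 0.
Total collected = 2 + 9 + 1 + 7 + 0 = 19.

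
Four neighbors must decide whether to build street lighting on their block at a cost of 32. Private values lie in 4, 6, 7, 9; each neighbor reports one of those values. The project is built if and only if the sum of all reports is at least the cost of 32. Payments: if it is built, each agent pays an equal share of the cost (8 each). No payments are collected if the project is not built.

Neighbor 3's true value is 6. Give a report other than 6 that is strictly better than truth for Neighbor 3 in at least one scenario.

4

Suppose Neighbor 1 reports 9, Neighbor 2 reports 9 and Neighbor 4 reports 9.
Report 6: project built, pays 8, utility 6 - 8 = -2.
Report 4: project not built, utility 0.
So reporting 4 beats truth here (0 > -2).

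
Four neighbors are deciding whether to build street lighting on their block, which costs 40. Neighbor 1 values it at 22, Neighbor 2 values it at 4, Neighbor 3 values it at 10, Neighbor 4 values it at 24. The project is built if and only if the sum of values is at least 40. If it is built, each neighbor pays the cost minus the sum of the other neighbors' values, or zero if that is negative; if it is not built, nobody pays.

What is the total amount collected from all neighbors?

6

Total value 60 ≥ cost 40, so it is built.
Neighbor 1: others sum to 38; max(0, 40 - 38) = 2.
Neighbor 2: others sum to 56; max(0, 40 - 56) = 0.
Neighbor 3: others sum to 50; max(0, 40 - 50) = 0.
Neighbor 4: others sum to 36; max(0, 40 - 36) = 4.
Total collected = 2 + 0 + 0 + 4 = 6.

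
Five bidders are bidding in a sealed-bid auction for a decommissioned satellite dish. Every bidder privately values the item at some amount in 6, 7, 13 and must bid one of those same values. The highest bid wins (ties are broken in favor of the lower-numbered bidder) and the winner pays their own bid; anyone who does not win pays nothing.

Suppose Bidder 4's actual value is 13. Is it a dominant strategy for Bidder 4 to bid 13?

No

Consider the case where Bidder 1 bids 6, Bidder 2 bids 6, Bidder 3 bids 6 and Bidder 5 bids 6.
Truthful bid 13: wins, pays 13, utility 13 - 13 = 0.
Bid 7 instead: wins, pays 7, utility 13 - 7 = 6.
Since 6 > 0, bidding 7 is strictly better here, so truthful bidding is not dominant.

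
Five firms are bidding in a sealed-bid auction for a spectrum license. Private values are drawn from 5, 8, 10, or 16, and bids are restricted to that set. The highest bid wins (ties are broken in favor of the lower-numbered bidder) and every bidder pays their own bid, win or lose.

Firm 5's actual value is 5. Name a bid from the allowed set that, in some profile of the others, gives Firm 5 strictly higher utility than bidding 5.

8

Suppose Firm 1 bids 5, Firm 2 bids 5, Firm 3 bids 5 and Firm 4 bids 5.
Bid 5: loses but pays 5, utility -5.
Bid 8: wins, pays 8, utility 5 - 8 = -3.
So bidding 8 beats truth here (-3 > -5).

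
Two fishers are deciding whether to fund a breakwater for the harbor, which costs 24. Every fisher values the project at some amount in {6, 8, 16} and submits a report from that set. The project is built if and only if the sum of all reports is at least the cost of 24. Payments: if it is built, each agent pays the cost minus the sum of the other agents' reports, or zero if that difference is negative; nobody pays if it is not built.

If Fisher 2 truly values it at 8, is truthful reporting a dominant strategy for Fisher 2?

Check each profile of the others' reports and compare truth against every alternative report.
Others report (6): truth gives 0, best alternative gives 0.
Others report (8): truth gives 0, best alternative gives 0.
Others report (16): truth gives 0, best alternative gives 0.
In every case the truthful report is at least as good as any alternative, so it is a dominant strategy.

Yes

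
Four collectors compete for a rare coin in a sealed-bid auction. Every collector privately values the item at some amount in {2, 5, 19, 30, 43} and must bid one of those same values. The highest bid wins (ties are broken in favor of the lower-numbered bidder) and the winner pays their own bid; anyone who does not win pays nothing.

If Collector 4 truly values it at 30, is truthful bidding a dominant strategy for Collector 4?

Consider the case where Collector 1 bids 2, Collector 2 bids 2 and Collector 3 bids 2.
Truthful bid 30: wins, pays 30, utility 30 - 30 = 0.
Bid 5 instead: wins, pays 5, utility 30 - 5 = 25.
Since 25 > 0, bidding 5 is strictly better here, so truthful bidding is not dominant.

No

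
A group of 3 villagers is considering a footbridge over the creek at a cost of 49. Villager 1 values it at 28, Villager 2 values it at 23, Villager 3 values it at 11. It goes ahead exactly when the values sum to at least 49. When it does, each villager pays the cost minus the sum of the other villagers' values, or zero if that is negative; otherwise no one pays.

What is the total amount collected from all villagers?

Total value 62 ≥ cost 49, so it is built.
Villager 1: others sum to 34; max(0, 49 - 34) = 15.
Villager 2: others sum to 39; max(0, 49 - 39) = 10.
Villager 3: others sum to 51; max(0, 49 - 51) = 0.
Total collected = 15 + 10 + 0 = 25.

25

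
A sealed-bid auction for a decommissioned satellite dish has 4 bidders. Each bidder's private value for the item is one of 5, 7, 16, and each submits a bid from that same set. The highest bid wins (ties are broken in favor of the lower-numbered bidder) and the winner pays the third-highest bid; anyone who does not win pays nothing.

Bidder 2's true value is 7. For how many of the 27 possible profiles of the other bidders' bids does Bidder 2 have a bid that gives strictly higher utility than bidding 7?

Others bid (5, 5, 16): truth gives 0; bid 16 gives 2 > 0. Violating.
Others bid (5, 16, 5): truth gives 0; bid 16 gives 2 > 0. Violating.
Others bid (7, 5, 5): truth gives 0; bid 16 gives 2 > 0. Violating.
Others bid (5, 5, 5): truth gives 2; no alternative beats it.
Others bid (5, 5, 7): truth gives 2; no alternative beats it.
(Checking all 27 profiles: 3 have a profitable deviation, 24 do not.)

3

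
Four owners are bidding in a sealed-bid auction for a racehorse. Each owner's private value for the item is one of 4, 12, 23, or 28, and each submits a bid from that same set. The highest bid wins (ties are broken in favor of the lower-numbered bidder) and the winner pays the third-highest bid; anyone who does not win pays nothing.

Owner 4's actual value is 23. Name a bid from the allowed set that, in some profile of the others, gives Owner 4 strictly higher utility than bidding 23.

28

Suppose Owner 1 bids 4, Owner 2 bids 4 and Owner 3 bids 23.
Bid 23: loses, pays 0, utility 0.
Bid 28: wins, pays 4, utility 23 - 4 = 19.
So bidding 28 beats truth here (19 > 0).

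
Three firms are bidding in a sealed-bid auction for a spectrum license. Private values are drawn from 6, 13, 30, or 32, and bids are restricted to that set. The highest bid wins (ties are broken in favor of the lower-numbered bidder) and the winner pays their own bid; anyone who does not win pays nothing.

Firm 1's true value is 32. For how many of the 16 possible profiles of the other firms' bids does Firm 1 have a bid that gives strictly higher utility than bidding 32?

9

Others bid (6, 6): truth gives 0; bid 6 gives 26 > 0. Violating.
Others bid (6, 13): truth gives 0; bid 13 gives 19 > 0. Violating.
Others bid (6, 30): truth gives 0; bid 30 gives 2 > 0. Violating.
Others bid (13, 6): truth gives 0; bid 13 gives 19 > 0. Violating.
Others bid (6, 32): truth gives 0; no alternative beats it.
Others bid (13, 32): truth gives 0; no alternative beats it.
(Checking all 16 profiles: 9 have a profitable deviation, 7 do not.)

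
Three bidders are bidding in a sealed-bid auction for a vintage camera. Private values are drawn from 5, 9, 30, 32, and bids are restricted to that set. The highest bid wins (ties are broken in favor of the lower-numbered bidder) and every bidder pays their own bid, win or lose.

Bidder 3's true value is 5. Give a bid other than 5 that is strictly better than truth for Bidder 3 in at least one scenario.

9

Suppose Bidder 1 bids 5 and Bidder 2 bids 5.
Bid 5: loses but pays 5, utility -5.
Bid 9: wins, pays 9, utility 5 - 9 = -4.
So bidding 9 beats truth here (-4 > -5).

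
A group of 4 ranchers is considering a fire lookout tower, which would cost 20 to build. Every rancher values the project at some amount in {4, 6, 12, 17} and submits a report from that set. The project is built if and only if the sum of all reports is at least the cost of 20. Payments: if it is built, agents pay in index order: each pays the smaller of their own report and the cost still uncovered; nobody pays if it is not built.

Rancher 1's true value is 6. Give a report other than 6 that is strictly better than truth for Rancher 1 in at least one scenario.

4

Suppose Rancher 2 reports 4, Rancher 3 reports 4 and Rancher 4 reports 12.
Report 6: project built, pays 6, utility 6 - 6 = 0.
Report 4: project built, pays 4, utility 6 - 4 = 2.
So reporting 4 beats truth here (2 > 0).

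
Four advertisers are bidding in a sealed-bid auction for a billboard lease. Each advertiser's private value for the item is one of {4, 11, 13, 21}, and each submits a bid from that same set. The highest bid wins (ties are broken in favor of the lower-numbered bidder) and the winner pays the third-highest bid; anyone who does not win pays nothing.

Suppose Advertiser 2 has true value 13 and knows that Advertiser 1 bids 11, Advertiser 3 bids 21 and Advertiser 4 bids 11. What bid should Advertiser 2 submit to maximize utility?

21

Bid 4: loses, pays 0, utility 0.
Bid 11: loses, pays 0, utility 0.
Bid 13: loses, pays 0, utility 0.
Bid 21: wins, pays 11, utility 13 - 11 = 2.
The best choice is 21 with utility 2.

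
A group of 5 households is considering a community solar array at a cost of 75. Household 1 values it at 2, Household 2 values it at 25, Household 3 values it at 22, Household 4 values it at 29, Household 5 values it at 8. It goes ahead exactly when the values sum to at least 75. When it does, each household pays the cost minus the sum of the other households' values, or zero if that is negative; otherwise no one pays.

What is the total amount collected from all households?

43

Total value 86 ≥ cost 75, so it is built.
Household 1: others sum to 84; max(0, 75 - 84) = 0.
Household 2: others sum to 61; max(0, 75 - 61) = 14.
Household 3: others sum to 64; max(0, 75 - 64) = 11.
Household 4: others sum to 57; max(0, 75 - 57) = 18.
Household 5: others sum to 78; max(0, 75 - 78) = 0.
Total collected = 0 + 14 + 11 + 18 + 0 = 43.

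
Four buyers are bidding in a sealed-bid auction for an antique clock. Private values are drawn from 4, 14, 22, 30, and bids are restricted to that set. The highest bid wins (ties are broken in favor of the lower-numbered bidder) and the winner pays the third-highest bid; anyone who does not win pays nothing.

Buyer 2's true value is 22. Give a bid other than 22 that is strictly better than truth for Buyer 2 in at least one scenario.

30

Suppose Buyer 1 bids 4, Buyer 3 bids 4 and Buyer 4 bids 30.
Bid 22: loses, pays 0, utility 0.
Bid 30: wins, pays 4, utility 22 - 4 = 18.
So bidding 30 beats truth here (18 > 0).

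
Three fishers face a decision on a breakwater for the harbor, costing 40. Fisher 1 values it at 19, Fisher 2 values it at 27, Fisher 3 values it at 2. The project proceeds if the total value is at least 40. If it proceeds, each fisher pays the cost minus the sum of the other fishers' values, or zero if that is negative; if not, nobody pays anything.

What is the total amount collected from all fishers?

30

Total value 48 ≥ cost 40, so it is built.
Fisher 1: others sum to 29; max(0, 40 - 29) = 11.
Fisher 2: others sum to 21; max(0, 40 - 21) = 19.
Fisher 3: others sum to 46; max(0, 40 - 46) = 0.
Total collected = 11 + 19 + 0 = 30.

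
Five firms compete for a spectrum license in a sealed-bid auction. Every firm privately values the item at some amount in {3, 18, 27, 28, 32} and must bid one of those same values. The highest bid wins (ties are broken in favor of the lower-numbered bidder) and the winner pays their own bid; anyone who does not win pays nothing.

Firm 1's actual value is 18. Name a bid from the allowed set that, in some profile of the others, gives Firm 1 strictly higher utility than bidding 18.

3

Suppose Firm 2 bids 3, Firm 3 bids 3, Firm 4 bids 3 and Firm 5 bids 3.
Bid 18: wins, pays 18, utility 18 - 18 = 0.
Bid 3: wins, pays 3, utility 18 - 3 = 15.
So bidding 3 beats truth here (15 > 0).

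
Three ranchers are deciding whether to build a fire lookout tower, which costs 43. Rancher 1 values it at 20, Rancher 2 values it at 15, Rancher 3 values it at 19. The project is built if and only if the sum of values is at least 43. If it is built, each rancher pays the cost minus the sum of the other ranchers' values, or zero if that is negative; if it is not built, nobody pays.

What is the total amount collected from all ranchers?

21

Total value 54 ≥ cost 43, so it is built.
Rancher 1: others sum to 34; max(0, 43 - 34) = 9.
Rancher 2: others sum to 39; max(0, 43 - 39) = 4.
Rancher 3: others sum to 35; max(0, 43 - 35) = 8.
Total collected = 9 + 4 + 8 = 21.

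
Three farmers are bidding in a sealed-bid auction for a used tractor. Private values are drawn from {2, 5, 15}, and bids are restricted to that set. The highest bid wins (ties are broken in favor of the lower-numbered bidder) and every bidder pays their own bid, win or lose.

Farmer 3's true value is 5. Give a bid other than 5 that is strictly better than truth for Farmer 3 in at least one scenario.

2

Suppose Farmer 1 bids 2 and Farmer 2 bids 5.
Bid 5: loses but pays 5, utility -5.
Bid 2: loses but pays 2, utility -2.
So bidding 2 beats truth here (-2 > -5).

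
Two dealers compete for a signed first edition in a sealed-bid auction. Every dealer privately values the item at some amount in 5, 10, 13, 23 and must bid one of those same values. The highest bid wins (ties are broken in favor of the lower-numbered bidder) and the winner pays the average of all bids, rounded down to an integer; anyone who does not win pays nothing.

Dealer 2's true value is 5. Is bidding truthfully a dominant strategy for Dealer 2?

Check each profile of the others' bids and compare truth against every alternative bid.
Others bid (5): truth gives 0, best alternative gives -2.
Others bid (10): truth gives 0, best alternative gives 0.
Others bid (13): truth gives 0, best alternative gives 0.
Others bid (23): truth gives 0, best alternative gives 0.
In every case the truthful bid is at least as good as any alternative, so it is a dominant strategy.

Yes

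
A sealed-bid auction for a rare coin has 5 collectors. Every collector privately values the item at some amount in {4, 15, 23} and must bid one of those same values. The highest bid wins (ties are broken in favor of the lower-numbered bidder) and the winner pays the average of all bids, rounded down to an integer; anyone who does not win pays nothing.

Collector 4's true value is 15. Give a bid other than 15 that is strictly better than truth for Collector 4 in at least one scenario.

23

Suppose Collector 1 bids 4, Collector 2 bids 4, Collector 3 bids 4 and Collector 5 bids 23.
Bid 15: loses, pays 0, utility 0.
Bid 23: wins, pays 11, utility 15 - 11 = 4.
So bidding 23 beats truth here (4 > 0).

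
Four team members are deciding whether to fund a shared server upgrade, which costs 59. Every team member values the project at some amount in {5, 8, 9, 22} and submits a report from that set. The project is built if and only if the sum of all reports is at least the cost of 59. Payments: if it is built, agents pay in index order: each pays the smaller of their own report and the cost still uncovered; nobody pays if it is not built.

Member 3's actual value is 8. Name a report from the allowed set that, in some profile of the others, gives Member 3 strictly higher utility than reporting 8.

Suppose Member 1 reports 22, Member 2 reports 22 and Member 4 reports 22.
Report 8: project built, pays 8, utility 8 - 8 = 0.
Report 5: project built, pays 5, utility 8 - 5 = 3.
So reporting 5 beats truth here (3 > 0).

5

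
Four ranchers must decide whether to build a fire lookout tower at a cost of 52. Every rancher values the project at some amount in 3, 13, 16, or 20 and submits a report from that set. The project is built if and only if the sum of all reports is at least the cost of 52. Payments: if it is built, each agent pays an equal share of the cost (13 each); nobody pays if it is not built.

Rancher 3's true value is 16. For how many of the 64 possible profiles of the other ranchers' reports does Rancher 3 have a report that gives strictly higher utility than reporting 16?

9

Others report (3, 13, 16): truth gives 0; report 20 gives 3 > 0. Violating.
Others report (3, 16, 13): truth gives 0; report 20 gives 3 > 0. Violating.
Others report (3, 16, 16): truth gives 0; report 20 gives 3 > 0. Violating.
Others report (13, 3, 16): truth gives 0; report 20 gives 3 > 0. Violating.
Others report (3, 3, 3): truth gives 0; no alternative beats it.
Others report (3, 3, 13): truth gives 0; no alternative beats it.
(Checking all 64 profiles: 9 have a profitable deviation, 55 do not.)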